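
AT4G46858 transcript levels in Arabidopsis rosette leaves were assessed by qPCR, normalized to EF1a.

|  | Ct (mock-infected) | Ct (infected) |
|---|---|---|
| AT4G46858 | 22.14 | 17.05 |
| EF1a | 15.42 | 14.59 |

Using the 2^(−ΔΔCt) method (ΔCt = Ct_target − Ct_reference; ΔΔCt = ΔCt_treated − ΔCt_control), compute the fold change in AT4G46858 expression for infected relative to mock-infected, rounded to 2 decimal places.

19.16

ΔCt(mock-infected) = 22.140 − 15.420 = 6.720
ΔCt(infected) = 17.050 − 14.590 = 2.460
ΔΔCt = 2.460 − 6.720 = -4.260
Fold change = 2^(−(-4.260)) = 2^4.260 = 19.160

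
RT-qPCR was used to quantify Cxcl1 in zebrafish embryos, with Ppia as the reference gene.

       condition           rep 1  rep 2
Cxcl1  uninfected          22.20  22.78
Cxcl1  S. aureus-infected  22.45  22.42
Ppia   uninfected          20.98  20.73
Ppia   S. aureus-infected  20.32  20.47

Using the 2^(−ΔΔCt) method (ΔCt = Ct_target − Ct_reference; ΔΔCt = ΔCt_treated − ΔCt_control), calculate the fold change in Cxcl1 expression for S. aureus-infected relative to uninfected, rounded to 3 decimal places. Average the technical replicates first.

Mean Ct: Cxcl1 uninfected 22.490; Cxcl1 S. aureus-infected 22.435; Ppia uninfected 20.855; Ppia S. aureus-infected 20.395
ΔCt(uninfected) = 22.490 − 20.855 = 1.635
ΔCt(S. aureus-infected) = 22.435 − 20.395 = 2.040
ΔΔCt = 2.040 − 1.635 = 0.405
Fold change = 2^(−0.405) = 0.7552

0.755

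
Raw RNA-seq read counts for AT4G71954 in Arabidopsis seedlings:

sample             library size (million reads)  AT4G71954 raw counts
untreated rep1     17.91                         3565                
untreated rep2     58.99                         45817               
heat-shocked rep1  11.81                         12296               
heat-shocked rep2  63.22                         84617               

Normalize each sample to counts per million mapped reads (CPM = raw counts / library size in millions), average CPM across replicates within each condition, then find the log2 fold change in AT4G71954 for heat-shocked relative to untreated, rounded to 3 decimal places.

CPM(untreated rep1) = 3565 / 17.91 = 199.0508
CPM(untreated rep2) = 45817 / 58.99 = 776.6910
CPM(heat-shocked rep1) = 12296 / 11.81 = 1041.1516
CPM(heat-shocked rep2) = 84617 / 63.22 = 1338.4530
mean CPM(untreated) = 487.8709; mean CPM(heat-shocked) = 1189.8023
Fold change = 1189.8023 / 487.8709 = 2.43876
log2(2.43876) = 1.2862

1.286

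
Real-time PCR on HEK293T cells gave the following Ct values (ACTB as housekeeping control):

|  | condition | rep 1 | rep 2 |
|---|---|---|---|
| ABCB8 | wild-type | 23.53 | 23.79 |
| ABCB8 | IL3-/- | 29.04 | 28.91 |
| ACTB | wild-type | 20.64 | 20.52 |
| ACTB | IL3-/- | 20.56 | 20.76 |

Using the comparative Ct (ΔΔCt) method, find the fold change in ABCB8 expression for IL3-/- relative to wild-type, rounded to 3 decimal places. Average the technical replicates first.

Mean Ct: ABCB8 wild-type 23.660; ABCB8 IL3-/- 28.975; ACTB wild-type 20.580; ACTB IL3-/- 20.660
ΔCt(wild-type) = 23.660 − 20.580 = 3.080
ΔCt(IL3-/-) = 28.975 − 20.660 = 8.315
ΔΔCt = 8.315 − 3.080 = 5.235
Fold change = 2^(−5.235) = 0.0266

0.027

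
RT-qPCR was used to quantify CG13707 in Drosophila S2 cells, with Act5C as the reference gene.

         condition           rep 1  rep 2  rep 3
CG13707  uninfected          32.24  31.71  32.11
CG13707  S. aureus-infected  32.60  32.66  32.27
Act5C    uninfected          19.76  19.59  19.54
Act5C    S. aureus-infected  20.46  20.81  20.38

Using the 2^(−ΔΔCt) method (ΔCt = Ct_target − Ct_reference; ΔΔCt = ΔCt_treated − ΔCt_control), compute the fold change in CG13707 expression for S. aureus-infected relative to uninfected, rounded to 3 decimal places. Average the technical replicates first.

1.347

Mean Ct: CG13707 uninfected 32.020; CG13707 S. aureus-infected 32.510; Act5C uninfected 19.630; Act5C S. aureus-infected 20.550
ΔCt(uninfected) = 32.020 − 19.630 = 12.390
ΔCt(S. aureus-infected) = 32.510 − 20.550 = 11.960
ΔΔCt = 11.960 − 12.390 = -0.430
Fold change = 2^(−(-0.430)) = 2^0.430 = 1.3472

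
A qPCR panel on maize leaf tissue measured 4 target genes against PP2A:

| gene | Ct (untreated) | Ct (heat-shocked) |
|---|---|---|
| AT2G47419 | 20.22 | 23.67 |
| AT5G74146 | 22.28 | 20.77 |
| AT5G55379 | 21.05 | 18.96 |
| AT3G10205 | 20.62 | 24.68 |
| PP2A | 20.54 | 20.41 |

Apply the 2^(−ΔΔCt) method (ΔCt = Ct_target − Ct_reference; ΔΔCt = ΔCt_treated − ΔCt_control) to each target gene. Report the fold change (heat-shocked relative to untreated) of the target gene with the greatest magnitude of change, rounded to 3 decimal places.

AT2G47419: ΔΔCt = (23.67−20.41) − (20.22−20.54) = 3.26 − (-0.32) = 3.58; fold change = 2^-3.58 = 0.084
AT5G74146: ΔΔCt = (20.77−20.41) − (22.28−20.54) = 0.36 − 1.74 = -1.38; fold change = 2^1.38 = 2.603
AT5G55379: ΔΔCt = (18.96−20.41) − (21.05−20.54) = -1.45 − 0.51 = -1.96; fold change = 2^1.96 = 3.891
AT3G10205: ΔΔCt = (24.68−20.41) − (20.62−20.54) = 4.27 − 0.08 = 4.19; fold change = 2^-4.19 = 0.055
AT3G10205 has the largest |ΔΔCt| = 4.19.

0.055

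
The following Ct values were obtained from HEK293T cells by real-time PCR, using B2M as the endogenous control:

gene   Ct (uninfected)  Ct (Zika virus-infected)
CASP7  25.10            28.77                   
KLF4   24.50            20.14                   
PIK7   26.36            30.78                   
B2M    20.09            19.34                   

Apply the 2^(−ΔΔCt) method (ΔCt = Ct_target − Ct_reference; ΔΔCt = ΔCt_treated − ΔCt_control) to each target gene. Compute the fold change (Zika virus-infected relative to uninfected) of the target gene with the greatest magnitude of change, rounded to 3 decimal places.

CASP7: ΔΔCt = (28.77−19.34) − (25.10−20.09) = 9.43 − 5.01 = 4.42; fold change = 2^-4.42 = 0.047
KLF4: ΔΔCt = (20.14−19.34) − (24.50−20.09) = 0.80 − 4.41 = -3.61; fold change = 2^3.61 = 12.210
PIK7: ΔΔCt = (30.78−19.34) − (26.36−20.09) = 11.44 − 6.27 = 5.17; fold change = 2^-5.17 = 0.028
PIK7 has the largest |ΔΔCt| = 5.17.

0.028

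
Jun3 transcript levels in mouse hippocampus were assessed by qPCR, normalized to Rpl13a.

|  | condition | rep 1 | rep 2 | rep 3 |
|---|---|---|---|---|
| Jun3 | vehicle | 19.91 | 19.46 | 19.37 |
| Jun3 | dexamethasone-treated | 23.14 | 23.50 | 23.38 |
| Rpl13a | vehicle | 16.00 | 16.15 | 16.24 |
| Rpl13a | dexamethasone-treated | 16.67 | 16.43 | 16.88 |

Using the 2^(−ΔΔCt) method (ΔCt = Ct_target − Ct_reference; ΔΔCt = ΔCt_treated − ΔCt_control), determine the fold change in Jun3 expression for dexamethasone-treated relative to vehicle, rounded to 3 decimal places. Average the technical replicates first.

Mean Ct: Jun3 vehicle 19.580; Jun3 dexamethasone-treated 23.340; Rpl13a vehicle 16.130; Rpl13a dexamethasone-treated 16.660
ΔCt(vehicle) = 19.580 − 16.130 = 3.450
ΔCt(dexamethasone-treated) = 23.340 − 16.660 = 6.680
ΔΔCt = 6.680 − 3.450 = 3.230
Fold change = 2^(−3.230) = 0.1066

0.107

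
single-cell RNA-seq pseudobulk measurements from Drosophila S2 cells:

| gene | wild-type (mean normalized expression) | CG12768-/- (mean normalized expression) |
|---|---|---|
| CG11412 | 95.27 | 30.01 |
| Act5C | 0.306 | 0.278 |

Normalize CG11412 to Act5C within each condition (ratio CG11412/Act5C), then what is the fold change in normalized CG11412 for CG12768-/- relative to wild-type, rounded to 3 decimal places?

0.347

CG11412/Act5C (wild-type) = 95.27 / 0.306 = 311.34
CG11412/Act5C (CG12768-/-) = 30.01 / 0.278 = 107.95
Fold change = 107.95 / 311.34 = 0.3467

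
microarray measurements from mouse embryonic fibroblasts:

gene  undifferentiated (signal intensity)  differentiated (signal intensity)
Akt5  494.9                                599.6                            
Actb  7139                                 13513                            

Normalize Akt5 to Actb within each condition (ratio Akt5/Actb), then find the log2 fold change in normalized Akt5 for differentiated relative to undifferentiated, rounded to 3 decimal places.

Akt5/Actb (undifferentiated) = 494.9 / 7139 = 0.069323
Akt5/Actb (differentiated) = 599.6 / 13513 = 0.044372
Fold change = 0.044372 / 0.069323 = 0.6401
log2(0.6401) = -0.6437

-0.644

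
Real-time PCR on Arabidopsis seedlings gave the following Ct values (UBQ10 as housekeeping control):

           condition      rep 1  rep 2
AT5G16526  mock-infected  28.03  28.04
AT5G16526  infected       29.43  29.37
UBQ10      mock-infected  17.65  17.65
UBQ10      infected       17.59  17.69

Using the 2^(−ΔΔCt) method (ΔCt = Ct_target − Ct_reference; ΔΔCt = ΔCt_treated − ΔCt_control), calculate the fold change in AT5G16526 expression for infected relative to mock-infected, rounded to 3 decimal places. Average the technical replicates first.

Mean Ct: AT5G16526 mock-infected 28.035; AT5G16526 infected 29.400; UBQ10 mock-infected 17.650; UBQ10 infected 17.640
ΔCt(mock-infected) = 28.035 − 17.650 = 10.385
ΔCt(infected) = 29.400 − 17.640 = 11.760
ΔΔCt = 11.760 − 10.385 = 1.375
Fold change = 2^(−1.375) = 0.3856

0.386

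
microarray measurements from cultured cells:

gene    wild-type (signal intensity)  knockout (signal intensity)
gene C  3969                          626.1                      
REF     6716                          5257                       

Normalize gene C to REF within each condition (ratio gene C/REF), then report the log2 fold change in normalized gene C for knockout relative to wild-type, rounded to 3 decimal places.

-2.311

gene C/REF (wild-type) = 3969 / 6716 = 0.59098
gene C/REF (knockout) = 626.1 / 5257 = 0.1191
Fold change = 0.1191 / 0.59098 = 0.2015
log2(0.2015) = -2.3109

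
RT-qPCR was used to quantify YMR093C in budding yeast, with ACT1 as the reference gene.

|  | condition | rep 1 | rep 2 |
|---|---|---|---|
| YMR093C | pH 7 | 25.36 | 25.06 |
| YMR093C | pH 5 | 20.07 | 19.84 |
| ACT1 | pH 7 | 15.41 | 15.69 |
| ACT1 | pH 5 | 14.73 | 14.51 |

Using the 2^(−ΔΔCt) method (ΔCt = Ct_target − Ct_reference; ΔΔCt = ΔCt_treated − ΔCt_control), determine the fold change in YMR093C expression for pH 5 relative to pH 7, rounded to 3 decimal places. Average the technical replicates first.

20.043

Mean Ct: YMR093C pH 7 25.210; YMR093C pH 5 19.955; ACT1 pH 7 15.550; ACT1 pH 5 14.620
ΔCt(pH 7) = 25.210 − 15.550 = 9.660
ΔCt(pH 5) = 19.955 − 14.620 = 5.335
ΔΔCt = 5.335 − 9.660 = -4.325
Fold change = 2^(−(-4.325)) = 2^4.325 = 20.0426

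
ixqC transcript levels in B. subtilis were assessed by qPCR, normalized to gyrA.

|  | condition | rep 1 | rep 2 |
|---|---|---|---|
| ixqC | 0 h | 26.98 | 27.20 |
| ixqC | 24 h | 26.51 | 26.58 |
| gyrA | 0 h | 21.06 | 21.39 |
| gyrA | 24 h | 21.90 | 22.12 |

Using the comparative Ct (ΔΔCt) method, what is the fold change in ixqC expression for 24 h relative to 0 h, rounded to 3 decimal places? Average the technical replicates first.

2.514

Mean Ct: ixqC 0 h 27.090; ixqC 24 h 26.545; gyrA 0 h 21.225; gyrA 24 h 22.010
ΔCt(0 h) = 27.090 − 21.225 = 5.865
ΔCt(24 h) = 26.545 − 22.010 = 4.535
ΔΔCt = 4.535 − 5.865 = -1.330
Fold change = 2^(−(-1.330)) = 2^1.330 = 2.5140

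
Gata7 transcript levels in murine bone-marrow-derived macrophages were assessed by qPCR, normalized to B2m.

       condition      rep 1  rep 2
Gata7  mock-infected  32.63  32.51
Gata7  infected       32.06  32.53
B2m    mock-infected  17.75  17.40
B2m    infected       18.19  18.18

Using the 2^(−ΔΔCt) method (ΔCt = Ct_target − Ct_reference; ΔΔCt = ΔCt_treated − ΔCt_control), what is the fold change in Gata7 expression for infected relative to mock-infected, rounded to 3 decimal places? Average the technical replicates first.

Mean Ct: Gata7 mock-infected 32.570; Gata7 infected 32.295; B2m mock-infected 17.575; B2m infected 18.185
ΔCt(mock-infected) = 32.570 − 17.575 = 14.995
ΔCt(infected) = 32.295 − 18.185 = 14.110
ΔΔCt = 14.110 − 14.995 = -0.885
Fold change = 2^(−(-0.885)) = 2^0.885 = 1.8468

1.847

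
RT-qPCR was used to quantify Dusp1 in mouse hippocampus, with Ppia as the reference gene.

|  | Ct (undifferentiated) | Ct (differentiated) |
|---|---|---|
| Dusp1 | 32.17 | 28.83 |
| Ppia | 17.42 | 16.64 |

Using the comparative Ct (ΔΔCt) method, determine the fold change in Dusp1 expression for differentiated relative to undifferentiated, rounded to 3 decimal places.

5.897

ΔCt(undifferentiated) = 32.170 − 17.420 = 14.750
ΔCt(differentiated) = 28.830 − 16.640 = 12.190
ΔΔCt = 12.190 − 14.750 = -2.560
Fold change = 2^(−(-2.560)) = 2^2.560 = 5.8971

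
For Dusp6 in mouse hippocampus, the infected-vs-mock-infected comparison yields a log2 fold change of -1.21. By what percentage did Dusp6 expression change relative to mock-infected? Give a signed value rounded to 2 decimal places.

-56.77%

Fold change = 2^(-1.21) = 0.4323
Percent change = (FC − 1) × 100% = (0.4323 − 1) × 100 = -56.77%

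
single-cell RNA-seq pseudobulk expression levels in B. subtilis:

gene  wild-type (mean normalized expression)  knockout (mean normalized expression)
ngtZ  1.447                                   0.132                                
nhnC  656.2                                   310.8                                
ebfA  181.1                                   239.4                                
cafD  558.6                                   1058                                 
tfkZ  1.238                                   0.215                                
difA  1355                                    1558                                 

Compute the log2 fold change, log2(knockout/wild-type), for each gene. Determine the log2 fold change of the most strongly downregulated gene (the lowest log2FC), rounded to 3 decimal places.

log2(0.132/1.447) = -3.454  (ngtZ)
log2(310.8/656.2) = -1.078  (nhnC)
log2(239.4/181.1) = 0.403  (ebfA)
log2(1058/558.6) = 0.921  (cafD)
log2(0.215/1.238) = -2.526  (tfkZ)
log2(1558/1355) = 0.201  (difA)
ngtZ is most strongly downregulated.

-3.454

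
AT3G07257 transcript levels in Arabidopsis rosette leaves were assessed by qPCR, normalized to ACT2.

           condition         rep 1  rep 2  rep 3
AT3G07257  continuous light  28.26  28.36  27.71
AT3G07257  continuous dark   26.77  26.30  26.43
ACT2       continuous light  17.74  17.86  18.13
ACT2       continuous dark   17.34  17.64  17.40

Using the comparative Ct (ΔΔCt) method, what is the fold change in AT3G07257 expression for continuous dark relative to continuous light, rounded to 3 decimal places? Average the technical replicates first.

Mean Ct: AT3G07257 continuous light 28.110; AT3G07257 continuous dark 26.500; ACT2 continuous light 17.910; ACT2 continuous dark 17.460
ΔCt(continuous light) = 28.110 − 17.910 = 10.200
ΔCt(continuous dark) = 26.500 − 17.460 = 9.040
ΔΔCt = 9.040 − 10.200 = -1.160
Fold change = 2^(−(-1.160)) = 2^1.160 = 2.2346

2.235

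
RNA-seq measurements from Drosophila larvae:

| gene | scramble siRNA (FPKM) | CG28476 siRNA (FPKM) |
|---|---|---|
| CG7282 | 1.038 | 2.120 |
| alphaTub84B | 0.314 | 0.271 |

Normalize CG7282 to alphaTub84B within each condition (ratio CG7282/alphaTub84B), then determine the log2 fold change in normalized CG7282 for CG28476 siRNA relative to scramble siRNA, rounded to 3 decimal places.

1.243

CG7282/alphaTub84B (scramble siRNA) = 1.038 / 0.314 = 3.3057
CG7282/alphaTub84B (CG28476 siRNA) = 2.120 / 0.271 = 7.8229
Fold change = 7.8229 / 3.3057 = 2.3665
log2(2.3665) = 1.2427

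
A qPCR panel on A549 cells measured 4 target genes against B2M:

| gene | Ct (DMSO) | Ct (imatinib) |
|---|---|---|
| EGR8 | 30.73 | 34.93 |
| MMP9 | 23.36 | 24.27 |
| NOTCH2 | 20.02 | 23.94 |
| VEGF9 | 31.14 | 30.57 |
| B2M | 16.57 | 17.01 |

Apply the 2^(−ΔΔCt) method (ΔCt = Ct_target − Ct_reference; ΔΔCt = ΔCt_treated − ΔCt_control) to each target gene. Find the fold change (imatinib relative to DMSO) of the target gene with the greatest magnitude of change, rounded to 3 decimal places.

EGR8: ΔΔCt = (34.93−17.01) − (30.73−16.57) = 17.92 − 14.16 = 3.76; fold change = 2^-3.76 = 0.074
MMP9: ΔΔCt = (24.27−17.01) − (23.36−16.57) = 7.26 − 6.79 = 0.47; fold change = 2^-0.47 = 0.722
NOTCH2: ΔΔCt = (23.94−17.01) − (20.02−16.57) = 6.93 − 3.45 = 3.48; fold change = 2^-3.48 = 0.090
VEGF9: ΔΔCt = (30.57−17.01) − (31.14−16.57) = 13.56 − 14.57 = -1.01; fold change = 2^1.01 = 2.014
EGR8 has the largest |ΔΔCt| = 3.76.

0.074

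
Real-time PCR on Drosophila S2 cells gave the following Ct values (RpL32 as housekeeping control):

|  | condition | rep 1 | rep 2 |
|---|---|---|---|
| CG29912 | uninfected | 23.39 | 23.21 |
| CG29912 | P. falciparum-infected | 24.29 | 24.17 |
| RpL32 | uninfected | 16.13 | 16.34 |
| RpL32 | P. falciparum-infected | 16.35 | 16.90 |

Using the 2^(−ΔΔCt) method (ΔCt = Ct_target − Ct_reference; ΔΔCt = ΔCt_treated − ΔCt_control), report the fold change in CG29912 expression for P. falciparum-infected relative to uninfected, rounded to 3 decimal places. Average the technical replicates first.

0.688

Mean Ct: CG29912 uninfected 23.300; CG29912 P. falciparum-infected 24.230; RpL32 uninfected 16.235; RpL32 P. falciparum-infected 16.625
ΔCt(uninfected) = 23.300 − 16.235 = 7.065
ΔCt(P. falciparum-infected) = 24.230 − 16.625 = 7.605
ΔΔCt = 7.605 − 7.065 = 0.540
Fold change = 2^(−0.540) = 0.6878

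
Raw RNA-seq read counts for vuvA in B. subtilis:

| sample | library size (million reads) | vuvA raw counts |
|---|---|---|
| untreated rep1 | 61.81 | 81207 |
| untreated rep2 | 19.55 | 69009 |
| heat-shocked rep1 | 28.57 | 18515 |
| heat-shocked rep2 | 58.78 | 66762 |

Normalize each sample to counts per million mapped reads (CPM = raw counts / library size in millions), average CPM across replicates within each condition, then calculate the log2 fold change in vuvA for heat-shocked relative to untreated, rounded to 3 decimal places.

-1.441

CPM(untreated rep1) = 81207 / 61.81 = 1313.8165
CPM(untreated rep2) = 69009 / 19.55 = 3529.8721
CPM(heat-shocked rep1) = 18515 / 28.57 = 648.0574
CPM(heat-shocked rep2) = 66762 / 58.78 = 1135.7945
mean CPM(untreated) = 2421.8443; mean CPM(heat-shocked) = 891.9259
Fold change = 891.9259 / 2421.8443 = 0.36828
log2(0.36828) = -1.4411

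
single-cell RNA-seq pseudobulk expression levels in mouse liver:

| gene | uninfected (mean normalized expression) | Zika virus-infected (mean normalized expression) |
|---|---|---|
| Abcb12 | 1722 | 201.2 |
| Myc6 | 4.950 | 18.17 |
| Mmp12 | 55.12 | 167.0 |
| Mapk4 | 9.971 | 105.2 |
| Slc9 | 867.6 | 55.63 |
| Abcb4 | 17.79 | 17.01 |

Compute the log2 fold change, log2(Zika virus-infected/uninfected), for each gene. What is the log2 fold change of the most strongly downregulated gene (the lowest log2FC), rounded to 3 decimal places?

log2(201.2/1722) = -3.097  (Abcb12)
log2(18.17/4.950) = 1.876  (Myc6)
log2(167.0/55.12) = 1.599  (Mmp12)
log2(105.2/9.971) = 3.399  (Mapk4)
log2(55.63/867.6) = -3.963  (Slc9)
log2(17.01/17.79) = -0.065  (Abcb4)
Slc9 is most strongly downregulated.

-3.963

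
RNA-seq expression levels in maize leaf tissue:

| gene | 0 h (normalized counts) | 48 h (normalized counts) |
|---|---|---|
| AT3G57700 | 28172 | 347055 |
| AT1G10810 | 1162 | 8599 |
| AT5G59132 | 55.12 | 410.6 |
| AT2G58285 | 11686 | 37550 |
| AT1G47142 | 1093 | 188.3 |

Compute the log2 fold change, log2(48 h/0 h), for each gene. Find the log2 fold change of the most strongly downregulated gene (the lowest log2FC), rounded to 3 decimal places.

log2(347055/28172) = 3.623  (AT3G57700)
log2(8599/1162) = 2.888  (AT1G10810)
log2(410.6/55.12) = 2.897  (AT5G59132)
log2(37550/11686) = 1.684  (AT2G58285)
log2(188.3/1093) = -2.537  (AT1G47142)
AT1G47142 is most strongly downregulated.

-2.537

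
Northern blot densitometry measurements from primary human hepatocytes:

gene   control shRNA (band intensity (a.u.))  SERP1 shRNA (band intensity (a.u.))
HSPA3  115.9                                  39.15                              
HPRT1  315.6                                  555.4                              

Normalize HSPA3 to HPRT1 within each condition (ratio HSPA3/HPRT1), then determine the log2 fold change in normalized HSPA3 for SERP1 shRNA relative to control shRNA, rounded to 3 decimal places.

-2.381

HSPA3/HPRT1 (control shRNA) = 115.9 / 315.6 = 0.36724
HSPA3/HPRT1 (SERP1 shRNA) = 39.15 / 555.4 = 0.07049
Fold change = 0.07049 / 0.36724 = 0.1919
log2(0.1919) = -2.3812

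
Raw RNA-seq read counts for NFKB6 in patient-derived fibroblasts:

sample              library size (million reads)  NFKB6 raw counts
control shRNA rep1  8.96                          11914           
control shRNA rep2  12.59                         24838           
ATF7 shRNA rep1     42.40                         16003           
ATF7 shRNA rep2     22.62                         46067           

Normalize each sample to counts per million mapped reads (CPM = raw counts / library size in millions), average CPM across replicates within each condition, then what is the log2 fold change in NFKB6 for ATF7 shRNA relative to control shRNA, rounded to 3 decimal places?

CPM(control shRNA rep1) = 11914 / 8.96 = 1329.6875
CPM(control shRNA rep2) = 24838 / 12.59 = 1972.8356
CPM(ATF7 shRNA rep1) = 16003 / 42.40 = 377.4292
CPM(ATF7 shRNA rep2) = 46067 / 22.62 = 2036.5606
mean CPM(control shRNA) = 1651.2615; mean CPM(ATF7 shRNA) = 1206.9949
Fold change = 1206.9949 / 1651.2615 = 0.73095
log2(0.73095) = -0.4521

-0.452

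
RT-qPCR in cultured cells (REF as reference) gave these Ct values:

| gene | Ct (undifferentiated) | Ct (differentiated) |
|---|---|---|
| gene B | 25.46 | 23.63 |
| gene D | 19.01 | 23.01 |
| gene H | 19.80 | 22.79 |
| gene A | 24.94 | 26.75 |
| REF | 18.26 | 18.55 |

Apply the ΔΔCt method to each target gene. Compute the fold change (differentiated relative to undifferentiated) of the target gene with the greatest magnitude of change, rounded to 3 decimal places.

gene B: ΔΔCt = (23.63−18.55) − (25.46−18.26) = 5.08 − 7.20 = -2.12; fold change = 2^2.12 = 4.347
gene D: ΔΔCt = (23.01−18.55) − (19.01−18.26) = 4.46 − 0.75 = 3.71; fold change = 2^-3.71 = 0.076
gene H: ΔΔCt = (22.79−18.55) − (19.80−18.26) = 4.24 − 1.54 = 2.70; fold change = 2^-2.70 = 0.154
gene A: ΔΔCt = (26.75−18.55) − (24.94−18.26) = 8.20 − 6.68 = 1.52; fold change = 2^-1.52 = 0.349
gene D has the largest |ΔΔCt| = 3.71.

0.076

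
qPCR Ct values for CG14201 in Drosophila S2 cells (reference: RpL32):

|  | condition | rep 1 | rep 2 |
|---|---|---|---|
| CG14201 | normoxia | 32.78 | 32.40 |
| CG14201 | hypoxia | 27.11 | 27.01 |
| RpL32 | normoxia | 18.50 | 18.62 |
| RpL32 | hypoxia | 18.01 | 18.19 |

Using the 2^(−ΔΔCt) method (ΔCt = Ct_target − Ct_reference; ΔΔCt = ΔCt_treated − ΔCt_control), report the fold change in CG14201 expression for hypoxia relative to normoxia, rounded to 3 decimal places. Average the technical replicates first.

33.591

Mean Ct: CG14201 normoxia 32.590; CG14201 hypoxia 27.060; RpL32 normoxia 18.560; RpL32 hypoxia 18.100
ΔCt(normoxia) = 32.590 − 18.560 = 14.030
ΔCt(hypoxia) = 27.060 − 18.100 = 8.960
ΔΔCt = 8.960 − 14.030 = -5.070
Fold change = 2^(−(-5.070)) = 2^5.070 = 33.5909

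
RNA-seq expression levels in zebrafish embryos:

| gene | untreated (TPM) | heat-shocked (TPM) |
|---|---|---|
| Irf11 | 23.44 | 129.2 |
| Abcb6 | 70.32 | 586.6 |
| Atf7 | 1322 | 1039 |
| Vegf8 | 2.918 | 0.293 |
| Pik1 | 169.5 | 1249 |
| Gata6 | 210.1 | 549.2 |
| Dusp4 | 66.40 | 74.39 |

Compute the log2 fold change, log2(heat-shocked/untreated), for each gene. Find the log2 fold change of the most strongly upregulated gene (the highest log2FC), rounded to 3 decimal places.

log2(129.2/23.44) = 2.463  (Irf11)
log2(586.6/70.32) = 3.060  (Abcb6)
log2(1039/1322) = -0.348  (Atf7)
log2(0.293/2.918) = -3.316  (Vegf8)
log2(1249/169.5) = 2.881  (Pik1)
log2(549.2/210.1) = 1.386  (Gata6)
log2(74.39/66.40) = 0.164  (Dusp4)
Abcb6 is most strongly upregulated.

3.060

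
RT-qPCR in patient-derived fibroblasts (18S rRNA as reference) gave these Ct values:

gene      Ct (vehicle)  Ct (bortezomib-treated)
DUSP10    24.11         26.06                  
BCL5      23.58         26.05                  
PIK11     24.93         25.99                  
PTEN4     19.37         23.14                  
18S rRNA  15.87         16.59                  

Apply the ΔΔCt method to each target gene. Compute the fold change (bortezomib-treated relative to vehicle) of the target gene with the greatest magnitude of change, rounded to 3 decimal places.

DUSP10: ΔΔCt = (26.06−16.59) − (24.11−15.87) = 9.47 − 8.24 = 1.23; fold change = 2^-1.23 = 0.426
BCL5: ΔΔCt = (26.05−16.59) − (23.58−15.87) = 9.46 − 7.71 = 1.75; fold change = 2^-1.75 = 0.297
PIK11: ΔΔCt = (25.99−16.59) − (24.93−15.87) = 9.40 − 9.06 = 0.34; fold change = 2^-0.34 = 0.790
PTEN4: ΔΔCt = (23.14−16.59) − (19.37−15.87) = 6.55 − 3.50 = 3.05; fold change = 2^-3.05 = 0.121
PTEN4 has the largest |ΔΔCt| = 3.05.

0.121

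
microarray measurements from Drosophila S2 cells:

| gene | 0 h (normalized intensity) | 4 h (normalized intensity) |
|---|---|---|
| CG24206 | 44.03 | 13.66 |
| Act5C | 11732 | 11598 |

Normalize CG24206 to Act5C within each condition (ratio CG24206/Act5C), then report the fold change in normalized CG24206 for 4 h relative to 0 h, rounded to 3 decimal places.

0.314

CG24206/Act5C (0 h) = 44.03 / 11732 = 0.003753
CG24206/Act5C (4 h) = 13.66 / 11598 = 0.0011778
Fold change = 0.0011778 / 0.003753 = 0.3138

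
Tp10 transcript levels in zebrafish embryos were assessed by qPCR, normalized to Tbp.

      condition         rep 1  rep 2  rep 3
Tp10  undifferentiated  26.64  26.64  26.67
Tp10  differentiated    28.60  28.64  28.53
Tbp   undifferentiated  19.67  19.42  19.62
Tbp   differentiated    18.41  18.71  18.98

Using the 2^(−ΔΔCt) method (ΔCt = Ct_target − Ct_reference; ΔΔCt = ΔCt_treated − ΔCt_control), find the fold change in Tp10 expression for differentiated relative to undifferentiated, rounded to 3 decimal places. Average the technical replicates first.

0.143

Mean Ct: Tp10 undifferentiated 26.650; Tp10 differentiated 28.590; Tbp undifferentiated 19.570; Tbp differentiated 18.700
ΔCt(undifferentiated) = 26.650 − 19.570 = 7.080
ΔCt(differentiated) = 28.590 − 18.700 = 9.890
ΔΔCt = 9.890 − 7.080 = 2.810
Fold change = 2^(−2.810) = 0.1426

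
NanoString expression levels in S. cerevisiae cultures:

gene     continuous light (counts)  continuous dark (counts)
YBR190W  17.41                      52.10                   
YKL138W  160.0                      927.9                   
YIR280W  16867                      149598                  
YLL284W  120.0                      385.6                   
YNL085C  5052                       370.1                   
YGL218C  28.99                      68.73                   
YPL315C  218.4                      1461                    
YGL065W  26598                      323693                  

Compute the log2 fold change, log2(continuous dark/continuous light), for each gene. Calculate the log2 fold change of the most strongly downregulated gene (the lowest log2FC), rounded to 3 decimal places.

-3.771

log2(52.10/17.41) = 1.581  (YBR190W)
log2(927.9/160.0) = 2.536  (YKL138W)
log2(149598/16867) = 3.149  (YIR280W)
log2(385.6/120.0) = 1.684  (YLL284W)
log2(370.1/5052) = -3.771  (YNL085C)
log2(68.73/28.99) = 1.245  (YGL218C)
log2(1461/218.4) = 2.742  (YPL315C)
log2(323693/26598) = 3.605  (YGL065W)
YNL085C is most strongly downregulated.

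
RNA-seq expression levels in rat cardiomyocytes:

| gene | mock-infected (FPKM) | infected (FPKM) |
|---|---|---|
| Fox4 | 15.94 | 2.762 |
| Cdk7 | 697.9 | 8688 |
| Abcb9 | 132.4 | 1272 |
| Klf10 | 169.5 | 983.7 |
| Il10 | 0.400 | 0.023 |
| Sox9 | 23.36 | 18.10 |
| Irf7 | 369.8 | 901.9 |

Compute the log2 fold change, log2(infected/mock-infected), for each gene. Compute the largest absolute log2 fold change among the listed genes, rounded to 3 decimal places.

4.120

log2(2.762/15.94) = -2.529  (Fox4)
log2(8688/697.9) = 3.638  (Cdk7)
log2(1272/132.4) = 3.264  (Abcb9)
log2(983.7/169.5) = 2.537  (Klf10)
log2(0.023/0.400) = -4.120  (Il10)
log2(18.10/23.36) = -0.368  (Sox9)
log2(901.9/369.8) = 1.286  (Irf7)
The largest magnitude belongs to Il10.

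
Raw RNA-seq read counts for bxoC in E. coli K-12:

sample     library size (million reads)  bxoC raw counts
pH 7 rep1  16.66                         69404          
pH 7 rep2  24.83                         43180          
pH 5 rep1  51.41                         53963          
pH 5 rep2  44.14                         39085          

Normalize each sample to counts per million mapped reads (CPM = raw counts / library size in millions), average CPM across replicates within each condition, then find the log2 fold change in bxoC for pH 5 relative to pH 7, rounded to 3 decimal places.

CPM(pH 7 rep1) = 69404 / 16.66 = 4165.9064
CPM(pH 7 rep2) = 43180 / 24.83 = 1739.0254
CPM(pH 5 rep1) = 53963 / 51.41 = 1049.6596
CPM(pH 5 rep2) = 39085 / 44.14 = 885.4780
mean CPM(pH 7) = 2952.4659; mean CPM(pH 5) = 967.5688
Fold change = 967.5688 / 2952.4659 = 0.32772
log2(0.32772) = -1.6095

-1.609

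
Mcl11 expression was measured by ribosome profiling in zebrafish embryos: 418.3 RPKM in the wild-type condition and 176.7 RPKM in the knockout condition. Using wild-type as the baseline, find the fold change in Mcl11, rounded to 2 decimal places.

Fold change = 176.7 / 418.3 = 0.422
Mcl11 is downregulated.

0.42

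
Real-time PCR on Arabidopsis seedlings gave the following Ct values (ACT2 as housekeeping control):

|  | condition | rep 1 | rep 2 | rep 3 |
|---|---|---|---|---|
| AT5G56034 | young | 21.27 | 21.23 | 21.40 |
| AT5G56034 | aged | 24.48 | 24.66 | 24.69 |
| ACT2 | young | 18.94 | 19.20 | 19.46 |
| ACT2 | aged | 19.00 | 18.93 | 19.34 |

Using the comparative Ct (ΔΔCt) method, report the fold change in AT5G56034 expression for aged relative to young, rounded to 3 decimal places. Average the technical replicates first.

Mean Ct: AT5G56034 young 21.300; AT5G56034 aged 24.610; ACT2 young 19.200; ACT2 aged 19.090
ΔCt(young) = 21.300 − 19.200 = 2.100
ΔCt(aged) = 24.610 − 19.090 = 5.520
ΔΔCt = 5.520 − 2.100 = 3.420
Fold change = 2^(−3.420) = 0.0934

0.093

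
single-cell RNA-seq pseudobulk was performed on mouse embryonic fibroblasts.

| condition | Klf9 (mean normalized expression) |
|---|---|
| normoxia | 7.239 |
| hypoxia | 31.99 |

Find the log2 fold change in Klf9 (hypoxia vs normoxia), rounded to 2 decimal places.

Fold change = 31.99 / 7.239 = 4.4191
log2(4.4191) = 2.144

2.14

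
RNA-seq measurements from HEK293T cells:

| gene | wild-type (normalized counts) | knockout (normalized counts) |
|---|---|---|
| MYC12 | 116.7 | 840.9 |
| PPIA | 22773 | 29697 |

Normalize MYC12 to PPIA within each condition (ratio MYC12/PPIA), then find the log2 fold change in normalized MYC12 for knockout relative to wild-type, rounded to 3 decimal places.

MYC12/PPIA (wild-type) = 116.7 / 22773 = 0.0051245
MYC12/PPIA (knockout) = 840.9 / 29697 = 0.028316
Fold change = 0.028316 / 0.0051245 = 5.5256
log2(5.5256) = 2.4661

2.466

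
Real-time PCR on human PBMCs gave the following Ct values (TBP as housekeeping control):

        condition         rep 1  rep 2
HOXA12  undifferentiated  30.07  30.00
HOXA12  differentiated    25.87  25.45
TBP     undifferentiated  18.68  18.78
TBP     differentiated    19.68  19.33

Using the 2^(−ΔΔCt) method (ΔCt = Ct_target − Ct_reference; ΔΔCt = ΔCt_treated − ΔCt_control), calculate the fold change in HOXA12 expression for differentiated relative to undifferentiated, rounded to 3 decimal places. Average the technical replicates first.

Mean Ct: HOXA12 undifferentiated 30.035; HOXA12 differentiated 25.660; TBP undifferentiated 18.730; TBP differentiated 19.505
ΔCt(undifferentiated) = 30.035 − 18.730 = 11.305
ΔCt(differentiated) = 25.660 − 19.505 = 6.155
ΔΔCt = 6.155 − 11.305 = -5.150
Fold change = 2^(−(-5.150)) = 2^5.150 = 35.5062

35.506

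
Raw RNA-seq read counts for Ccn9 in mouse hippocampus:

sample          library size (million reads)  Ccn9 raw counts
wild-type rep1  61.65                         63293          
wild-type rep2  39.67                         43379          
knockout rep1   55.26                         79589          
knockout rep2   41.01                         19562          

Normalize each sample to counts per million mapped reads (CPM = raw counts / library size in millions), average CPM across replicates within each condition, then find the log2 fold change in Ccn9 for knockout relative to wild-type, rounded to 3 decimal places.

-0.145

CPM(wild-type rep1) = 63293 / 61.65 = 1026.6504
CPM(wild-type rep2) = 43379 / 39.67 = 1093.4963
CPM(knockout rep1) = 79589 / 55.26 = 1440.2642
CPM(knockout rep2) = 19562 / 41.01 = 477.0056
mean CPM(wild-type) = 1060.0734; mean CPM(knockout) = 958.6349
Fold change = 958.6349 / 1060.0734 = 0.90431
log2(0.90431) = -0.1451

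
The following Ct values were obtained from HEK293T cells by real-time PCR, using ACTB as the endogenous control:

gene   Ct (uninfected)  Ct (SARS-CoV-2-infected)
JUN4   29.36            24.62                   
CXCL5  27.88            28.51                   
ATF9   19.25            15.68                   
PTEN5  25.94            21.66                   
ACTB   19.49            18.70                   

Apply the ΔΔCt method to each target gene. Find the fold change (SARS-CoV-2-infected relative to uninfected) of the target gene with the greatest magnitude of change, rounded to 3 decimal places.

JUN4: ΔΔCt = (24.62−18.70) − (29.36−19.49) = 5.92 − 9.87 = -3.95; fold change = 2^3.95 = 15.455
CXCL5: ΔΔCt = (28.51−18.70) − (27.88−19.49) = 9.81 − 8.39 = 1.42; fold change = 2^-1.42 = 0.374
ATF9: ΔΔCt = (15.68−18.70) − (19.25−19.49) = -3.02 − (-0.24) = -2.78; fold change = 2^2.78 = 6.869
PTEN5: ΔΔCt = (21.66−18.70) − (25.94−19.49) = 2.96 − 6.45 = -3.49; fold change = 2^3.49 = 11.236
JUN4 has the largest |ΔΔCt| = 3.95.

15.455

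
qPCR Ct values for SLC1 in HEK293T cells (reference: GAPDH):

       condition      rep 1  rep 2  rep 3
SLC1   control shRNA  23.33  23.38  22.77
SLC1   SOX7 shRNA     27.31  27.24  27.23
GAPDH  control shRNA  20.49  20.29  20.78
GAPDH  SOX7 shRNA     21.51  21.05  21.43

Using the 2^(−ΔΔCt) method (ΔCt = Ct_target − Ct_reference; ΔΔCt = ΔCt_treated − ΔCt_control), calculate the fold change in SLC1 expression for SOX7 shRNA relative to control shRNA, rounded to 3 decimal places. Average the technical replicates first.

Mean Ct: SLC1 control shRNA 23.160; SLC1 SOX7 shRNA 27.260; GAPDH control shRNA 20.520; GAPDH SOX7 shRNA 21.330
ΔCt(control shRNA) = 23.160 − 20.520 = 2.640
ΔCt(SOX7 shRNA) = 27.260 − 21.330 = 5.930
ΔΔCt = 5.930 − 2.640 = 3.290
Fold change = 2^(−3.290) = 0.1022

0.102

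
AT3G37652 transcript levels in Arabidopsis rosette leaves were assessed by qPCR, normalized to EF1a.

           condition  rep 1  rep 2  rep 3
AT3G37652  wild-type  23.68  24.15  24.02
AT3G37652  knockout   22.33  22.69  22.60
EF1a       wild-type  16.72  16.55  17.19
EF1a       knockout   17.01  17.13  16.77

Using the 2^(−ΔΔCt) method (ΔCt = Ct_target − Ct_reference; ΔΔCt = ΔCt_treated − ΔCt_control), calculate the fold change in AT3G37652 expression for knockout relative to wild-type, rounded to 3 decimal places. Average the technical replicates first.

Mean Ct: AT3G37652 wild-type 23.950; AT3G37652 knockout 22.540; EF1a wild-type 16.820; EF1a knockout 16.970
ΔCt(wild-type) = 23.950 − 16.820 = 7.130
ΔCt(knockout) = 22.540 − 16.970 = 5.570
ΔΔCt = 5.570 − 7.130 = -1.560
Fold change = 2^(−(-1.560)) = 2^1.560 = 2.9485

2.949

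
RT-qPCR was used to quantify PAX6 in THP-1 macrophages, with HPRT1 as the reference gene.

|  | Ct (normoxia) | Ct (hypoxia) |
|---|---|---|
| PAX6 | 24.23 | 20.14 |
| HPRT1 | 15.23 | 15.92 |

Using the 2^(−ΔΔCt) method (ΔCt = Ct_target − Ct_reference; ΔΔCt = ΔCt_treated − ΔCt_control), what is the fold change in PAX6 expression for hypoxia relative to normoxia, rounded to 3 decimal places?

27.474

ΔCt(normoxia) = 24.230 − 15.230 = 9.000
ΔCt(hypoxia) = 20.140 − 15.920 = 4.220
ΔΔCt = 4.220 − 9.000 = -4.780
Fold change = 2^(−(-4.780)) = 2^4.780 = 27.4741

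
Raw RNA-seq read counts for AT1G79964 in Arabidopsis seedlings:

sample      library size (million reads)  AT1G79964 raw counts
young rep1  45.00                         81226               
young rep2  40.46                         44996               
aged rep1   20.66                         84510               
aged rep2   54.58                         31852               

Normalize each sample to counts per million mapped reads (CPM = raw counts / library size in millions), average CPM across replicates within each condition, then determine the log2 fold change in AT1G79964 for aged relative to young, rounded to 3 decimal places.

CPM(young rep1) = 81226 / 45.00 = 1805.0222
CPM(young rep2) = 44996 / 40.46 = 1112.1107
CPM(aged rep1) = 84510 / 20.66 = 4090.5131
CPM(aged rep2) = 31852 / 54.58 = 583.5837
mean CPM(young) = 1458.5665; mean CPM(aged) = 2337.0484
Fold change = 2337.0484 / 1458.5665 = 1.60229
log2(1.60229) = 0.6801

0.680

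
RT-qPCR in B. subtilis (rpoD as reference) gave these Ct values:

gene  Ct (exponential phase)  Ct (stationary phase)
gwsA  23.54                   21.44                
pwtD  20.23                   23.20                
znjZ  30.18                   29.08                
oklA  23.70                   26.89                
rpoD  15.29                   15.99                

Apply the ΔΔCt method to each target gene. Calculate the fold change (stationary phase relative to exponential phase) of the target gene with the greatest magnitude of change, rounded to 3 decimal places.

gwsA: ΔΔCt = (21.44−15.99) − (23.54−15.29) = 5.45 − 8.25 = -2.80; fold change = 2^2.80 = 6.964
pwtD: ΔΔCt = (23.20−15.99) − (20.23−15.29) = 7.21 − 4.94 = 2.27; fold change = 2^-2.27 = 0.207
znjZ: ΔΔCt = (29.08−15.99) − (30.18−15.29) = 13.09 − 14.89 = -1.80; fold change = 2^1.80 = 3.482
oklA: ΔΔCt = (26.89−15.99) − (23.70−15.29) = 10.90 − 8.41 = 2.49; fold change = 2^-2.49 = 0.178
gwsA has the largest |ΔΔCt| = 2.80.

6.964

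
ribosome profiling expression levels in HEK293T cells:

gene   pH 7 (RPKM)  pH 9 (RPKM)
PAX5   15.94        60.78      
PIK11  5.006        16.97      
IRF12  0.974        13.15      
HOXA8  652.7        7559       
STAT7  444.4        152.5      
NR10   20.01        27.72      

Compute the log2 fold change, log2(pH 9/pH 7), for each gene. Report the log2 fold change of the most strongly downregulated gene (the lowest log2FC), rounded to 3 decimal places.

log2(60.78/15.94) = 1.931  (PAX5)
log2(16.97/5.006) = 1.761  (PIK11)
log2(13.15/0.974) = 3.755  (IRF12)
log2(7559/652.7) = 3.534  (HOXA8)
log2(152.5/444.4) = -1.543  (STAT7)
log2(27.72/20.01) = 0.470  (NR10)
STAT7 is most strongly downregulated.

-1.543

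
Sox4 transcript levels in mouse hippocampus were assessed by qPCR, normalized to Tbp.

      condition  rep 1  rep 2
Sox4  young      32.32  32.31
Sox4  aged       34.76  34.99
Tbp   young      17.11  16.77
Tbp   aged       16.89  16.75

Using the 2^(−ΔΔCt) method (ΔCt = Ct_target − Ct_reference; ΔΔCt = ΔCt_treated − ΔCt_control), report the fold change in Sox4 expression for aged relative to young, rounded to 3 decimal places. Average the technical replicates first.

0.156

Mean Ct: Sox4 young 32.315; Sox4 aged 34.875; Tbp young 16.940; Tbp aged 16.820
ΔCt(young) = 32.315 − 16.940 = 15.375
ΔCt(aged) = 34.875 − 16.820 = 18.055
ΔΔCt = 18.055 − 15.375 = 2.680
Fold change = 2^(−2.680) = 0.1560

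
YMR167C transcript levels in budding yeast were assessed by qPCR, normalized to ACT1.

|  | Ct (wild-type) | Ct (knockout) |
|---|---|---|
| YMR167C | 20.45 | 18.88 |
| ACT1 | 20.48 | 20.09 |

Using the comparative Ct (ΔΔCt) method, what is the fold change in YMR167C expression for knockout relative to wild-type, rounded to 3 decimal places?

2.266

ΔCt(wild-type) = 20.450 − 20.480 = -0.030
ΔCt(knockout) = 18.880 − 20.090 = -1.210
ΔΔCt = -1.210 − (-0.030) = -1.180
Fold change = 2^(−(-1.180)) = 2^1.180 = 2.2658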